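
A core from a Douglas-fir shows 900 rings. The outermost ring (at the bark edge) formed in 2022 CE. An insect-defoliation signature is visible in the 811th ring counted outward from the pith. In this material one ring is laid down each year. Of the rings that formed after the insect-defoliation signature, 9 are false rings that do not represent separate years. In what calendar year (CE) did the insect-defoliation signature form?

1942 CE

900 − 811 = 89 rings lie beyond the insect-defoliation signature toward the bark edge.
89 − 9 false = 80 true rings after the insect-defoliation signature.
2022 − 80 = 1942 CE.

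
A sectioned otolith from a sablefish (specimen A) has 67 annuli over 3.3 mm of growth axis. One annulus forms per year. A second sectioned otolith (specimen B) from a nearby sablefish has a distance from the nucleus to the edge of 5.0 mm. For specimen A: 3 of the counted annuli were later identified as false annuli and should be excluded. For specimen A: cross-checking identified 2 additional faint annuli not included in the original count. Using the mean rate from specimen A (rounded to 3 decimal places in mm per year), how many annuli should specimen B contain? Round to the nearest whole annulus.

Specimen A: adjusted count: 67 − 3 + 2 = 66 annuli.
A: Mean rate = 3.3 mm / 66 years ≈ 0.050 mm/year.
B spans 5.0 / 0.050 = 100.00 years ≈ 100 annuli.

100 annuli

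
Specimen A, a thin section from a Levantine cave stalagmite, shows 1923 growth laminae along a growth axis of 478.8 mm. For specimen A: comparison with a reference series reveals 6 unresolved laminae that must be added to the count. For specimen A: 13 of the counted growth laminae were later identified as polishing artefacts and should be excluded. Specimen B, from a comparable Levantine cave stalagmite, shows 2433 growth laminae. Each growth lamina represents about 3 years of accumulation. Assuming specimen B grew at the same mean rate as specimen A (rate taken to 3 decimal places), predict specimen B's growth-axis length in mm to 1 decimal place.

Specimen A: true growth lamina count = 1923 − 13 + 6 = 1916.
Specimen A: 1916 growth laminae at 3 years each span 1916 × 3 = 5748 years.
A: Extension rate ≈ 478.8 / 5748 = 0.083 mm per year.
Specimen B: at 3 years per growth lamina, 2433 × 3 = 7299 years. For B, 0.083 mm/year × 7299 years = 605.8 mm.

605.8 mm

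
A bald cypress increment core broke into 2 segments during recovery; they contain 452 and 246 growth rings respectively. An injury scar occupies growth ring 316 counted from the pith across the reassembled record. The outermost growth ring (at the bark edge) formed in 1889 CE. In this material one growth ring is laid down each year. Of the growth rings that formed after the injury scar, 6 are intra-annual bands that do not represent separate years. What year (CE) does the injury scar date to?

1513 CE

Total growth rings = 452 + 246 = 698.
Between growth ring 316 and the bark edge there are 698 − 316 = 382 growth rings.
382 − 6 false = 376 true growth rings after the injury scar.
1889 − 376 = 1513 CE.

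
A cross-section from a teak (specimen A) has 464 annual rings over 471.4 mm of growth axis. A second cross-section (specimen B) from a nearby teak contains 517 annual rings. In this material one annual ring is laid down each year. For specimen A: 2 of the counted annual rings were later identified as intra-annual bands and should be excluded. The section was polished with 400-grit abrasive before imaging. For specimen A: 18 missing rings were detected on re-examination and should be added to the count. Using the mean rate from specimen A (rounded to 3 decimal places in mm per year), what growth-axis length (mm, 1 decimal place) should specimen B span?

Specimen A: true annual ring count = 464 − 2 + 18 = 480.
A: Extension rate ≈ 471.4 / 480 = 0.982 mm per year.
B's length ≈ 0.982 × 517 = 507.7 mm.

507.7 mm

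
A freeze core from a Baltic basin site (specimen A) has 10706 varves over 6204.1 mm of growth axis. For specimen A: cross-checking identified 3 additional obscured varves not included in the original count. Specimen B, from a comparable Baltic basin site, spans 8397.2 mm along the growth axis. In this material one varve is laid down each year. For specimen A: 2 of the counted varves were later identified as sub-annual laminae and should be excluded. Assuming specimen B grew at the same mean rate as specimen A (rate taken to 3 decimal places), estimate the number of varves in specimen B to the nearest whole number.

14503 varves

Specimen A: correcting the raw count gives 10706 − 2 + 3 = 10707 true varves.
A: Mean rate = 6204.1 mm / 10707 years ≈ 0.579 mm/yr.
B spans 8397.2 / 0.579 = 14502.94 years ≈ 14503 varves.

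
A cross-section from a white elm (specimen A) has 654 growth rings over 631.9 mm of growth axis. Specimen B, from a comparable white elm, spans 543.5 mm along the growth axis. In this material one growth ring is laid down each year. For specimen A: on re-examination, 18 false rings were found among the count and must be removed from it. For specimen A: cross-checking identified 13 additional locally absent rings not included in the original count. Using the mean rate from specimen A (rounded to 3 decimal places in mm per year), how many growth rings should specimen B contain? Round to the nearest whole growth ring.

Specimen A: after corrections the count is 654 − 18 + 13 = 649 growth rings.
A: 631.9 mm over 649 years gives 631.9 / 649 ≈ 0.974 mm per year.
Specimen B: 543.5 mm / 0.974 mm per year = 558.01 years ≈ 558 growth rings.

558 growth rings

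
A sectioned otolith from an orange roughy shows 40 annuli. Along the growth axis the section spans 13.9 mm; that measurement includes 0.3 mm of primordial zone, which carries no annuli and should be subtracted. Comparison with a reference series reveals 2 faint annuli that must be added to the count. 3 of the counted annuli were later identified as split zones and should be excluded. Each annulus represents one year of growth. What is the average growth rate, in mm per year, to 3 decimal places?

Adjusted count: 40 − 3 + 2 = 39 annuli.
Net length = 13.9 − 0.3 = 13.6 mm.
Mean rate = 13.6 mm / 39 years ≈ 0.349 mm per year.

0.349 mm per year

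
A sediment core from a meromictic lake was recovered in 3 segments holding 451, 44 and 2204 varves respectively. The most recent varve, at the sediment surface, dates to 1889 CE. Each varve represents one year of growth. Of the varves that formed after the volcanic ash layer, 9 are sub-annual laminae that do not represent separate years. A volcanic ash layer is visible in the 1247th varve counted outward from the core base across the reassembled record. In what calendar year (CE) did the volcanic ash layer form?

Total varves = 451 + 44 + 2204 = 2699.
The volcanic ash layer sits at varve 1247 from the core base, so 2699 − 1247 = 1452 varves formed after it.
Excluding 9 false varves: 1452 − 9 = 1443.
Counting back 1443 years from 1889 CE places the volcanic ash layer in 1889 − 1443 = 446 CE.

446 CE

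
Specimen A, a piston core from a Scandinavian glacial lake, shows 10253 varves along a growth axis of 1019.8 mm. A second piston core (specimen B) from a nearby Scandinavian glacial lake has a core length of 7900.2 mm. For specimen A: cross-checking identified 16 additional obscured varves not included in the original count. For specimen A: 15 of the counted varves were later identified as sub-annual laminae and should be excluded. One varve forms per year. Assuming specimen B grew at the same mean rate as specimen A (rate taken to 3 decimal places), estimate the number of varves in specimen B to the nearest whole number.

Specimen A: after corrections the count is 10253 − 15 + 16 = 10254 varves.
A: Mean rate = 1019.8 mm / 10254 years ≈ 0.099 mm per year.
B spans 7900.2 / 0.099 = 79800.00 years ≈ 79800 varves.

79800 varves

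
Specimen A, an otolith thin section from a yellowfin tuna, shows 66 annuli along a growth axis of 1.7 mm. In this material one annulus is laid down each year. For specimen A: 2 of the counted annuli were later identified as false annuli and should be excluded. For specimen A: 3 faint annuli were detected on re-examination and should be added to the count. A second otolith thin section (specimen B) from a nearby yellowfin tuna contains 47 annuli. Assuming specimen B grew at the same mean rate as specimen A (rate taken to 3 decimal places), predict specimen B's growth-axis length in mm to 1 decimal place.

1.2 mm

Specimen A: after corrections the count is 66 − 2 + 3 = 67 annuli.
A: 1.7 mm over 67 years gives 1.7 / 67 ≈ 0.025 mm per year.
B's length ≈ 0.025 × 47 = 1.2 mm.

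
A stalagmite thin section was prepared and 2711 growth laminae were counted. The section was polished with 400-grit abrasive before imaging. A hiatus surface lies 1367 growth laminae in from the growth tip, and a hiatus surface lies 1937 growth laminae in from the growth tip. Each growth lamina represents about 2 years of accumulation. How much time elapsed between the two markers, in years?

1140 years

Separation: 1937 − 1367 = 570 growth laminae.
At 2 years per growth lamina, 570 × 2 = 1140 years.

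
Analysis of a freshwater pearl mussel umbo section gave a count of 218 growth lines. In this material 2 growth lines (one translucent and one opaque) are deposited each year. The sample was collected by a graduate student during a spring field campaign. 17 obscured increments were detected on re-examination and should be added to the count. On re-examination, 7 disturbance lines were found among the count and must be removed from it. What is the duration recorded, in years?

114 years

After corrections the count is 218 − 7 + 17 = 228 growth lines.
Dividing by 2 growth lines per year: 228 / 2 = 114 years.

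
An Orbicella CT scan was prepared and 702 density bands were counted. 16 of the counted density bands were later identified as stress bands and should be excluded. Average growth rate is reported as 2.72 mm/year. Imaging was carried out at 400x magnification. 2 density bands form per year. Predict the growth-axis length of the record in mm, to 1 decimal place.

Correcting the raw count gives 702 − 16 = 686 true density bands.
686 density bands at 2 per year is 686 / 2 = 343 years.
343 years at 2.72 mm/year gives 2.72 × 343 = 933.0 mm.

933.0 mm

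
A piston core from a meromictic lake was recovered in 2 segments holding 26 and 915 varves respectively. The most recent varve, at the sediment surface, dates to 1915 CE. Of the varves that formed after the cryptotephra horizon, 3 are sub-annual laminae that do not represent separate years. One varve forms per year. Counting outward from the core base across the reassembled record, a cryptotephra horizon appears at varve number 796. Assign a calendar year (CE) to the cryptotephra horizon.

Total varves = 26 + 915 = 941.
The cryptotephra horizon sits at varve 796 from the core base, so 941 − 796 = 145 varves formed after it.
145 − 3 false = 142 true varves after the cryptotephra horizon.
The varve at the sediment surface is 1915 CE, so the cryptotephra horizon dates to 1915 − 142 = 1773 CE.

1773 CE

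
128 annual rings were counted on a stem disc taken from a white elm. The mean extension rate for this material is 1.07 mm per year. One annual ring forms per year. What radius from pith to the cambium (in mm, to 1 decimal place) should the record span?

The record spans 128 years at 1.07 mm per year.
Predicted length = 1.07 mm/year × 128 years = 137.0 mm.

137.0 mm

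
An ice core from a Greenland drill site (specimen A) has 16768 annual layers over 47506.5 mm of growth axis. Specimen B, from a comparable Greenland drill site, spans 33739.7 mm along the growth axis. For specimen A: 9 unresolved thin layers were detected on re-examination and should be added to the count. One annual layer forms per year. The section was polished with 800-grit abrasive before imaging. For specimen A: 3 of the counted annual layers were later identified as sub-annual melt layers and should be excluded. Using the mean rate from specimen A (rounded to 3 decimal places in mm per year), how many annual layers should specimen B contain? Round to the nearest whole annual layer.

11914 annual layers

Specimen A: true annual layer count = 16768 − 3 + 9 = 16774.
A: Extension rate ≈ 47506.5 / 16774 = 2.832 mm/year.
B spans 33739.7 / 2.832 = 11913.74 years ≈ 11914 annual layers.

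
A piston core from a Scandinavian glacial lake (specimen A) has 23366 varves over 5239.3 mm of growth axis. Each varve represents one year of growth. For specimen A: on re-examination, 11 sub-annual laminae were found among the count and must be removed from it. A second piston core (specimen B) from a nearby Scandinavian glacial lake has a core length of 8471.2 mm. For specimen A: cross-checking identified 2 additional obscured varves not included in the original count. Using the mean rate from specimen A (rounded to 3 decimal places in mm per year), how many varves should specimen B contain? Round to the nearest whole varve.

Specimen A: after corrections the count is 23366 − 11 + 2 = 23357 varves.
A: Extension rate ≈ 5239.3 / 23357 = 0.224 mm/year.
B spans 8471.2 / 0.224 = 37817.86 years ≈ 37818 varves.

37818 varves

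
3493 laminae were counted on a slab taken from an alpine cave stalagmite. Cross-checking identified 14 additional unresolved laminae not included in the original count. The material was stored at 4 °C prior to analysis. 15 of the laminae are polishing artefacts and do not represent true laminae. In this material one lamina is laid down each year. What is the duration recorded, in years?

After corrections the count is 3493 − 15 + 14 = 3492 laminae.
One lamina per year makes the duration 3492 years.

3492 years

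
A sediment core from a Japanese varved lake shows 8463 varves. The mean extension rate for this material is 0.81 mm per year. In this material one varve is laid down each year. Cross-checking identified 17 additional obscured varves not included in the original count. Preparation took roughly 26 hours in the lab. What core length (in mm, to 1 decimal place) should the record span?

Correcting the raw count gives 8463 + 17 = 8480 true varves.
Length ≈ 0.81 × 8480 = 6868.8 mm.

6868.8 mm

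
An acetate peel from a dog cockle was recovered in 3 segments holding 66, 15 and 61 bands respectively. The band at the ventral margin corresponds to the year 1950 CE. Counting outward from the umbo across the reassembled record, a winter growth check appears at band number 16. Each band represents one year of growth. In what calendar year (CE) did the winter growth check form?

1824 CE

Total bands = 66 + 15 + 61 = 142.
142 − 16 = 126 bands lie beyond the winter growth check toward the ventral margin.
1950 − 126 = 1824 CE.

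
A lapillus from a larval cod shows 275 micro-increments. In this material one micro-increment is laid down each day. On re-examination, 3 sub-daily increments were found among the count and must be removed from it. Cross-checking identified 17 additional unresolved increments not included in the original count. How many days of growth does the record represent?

289 days

True micro-increment count = 275 − 3 + 17 = 289.
At one micro-increment per day, that is 289 days.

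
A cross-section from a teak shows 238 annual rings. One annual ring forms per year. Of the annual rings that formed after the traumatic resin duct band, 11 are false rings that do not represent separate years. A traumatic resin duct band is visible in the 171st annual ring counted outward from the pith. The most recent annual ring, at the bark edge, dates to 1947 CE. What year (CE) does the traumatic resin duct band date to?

1891 CE

Between annual ring 171 and the bark edge there are 238 − 171 = 67 annual rings.
Excluding 11 false annual rings: 67 − 11 = 56.
The annual ring at the bark edge is 1947 CE, so the traumatic resin duct band dates to 1947 − 56 = 1891 CE.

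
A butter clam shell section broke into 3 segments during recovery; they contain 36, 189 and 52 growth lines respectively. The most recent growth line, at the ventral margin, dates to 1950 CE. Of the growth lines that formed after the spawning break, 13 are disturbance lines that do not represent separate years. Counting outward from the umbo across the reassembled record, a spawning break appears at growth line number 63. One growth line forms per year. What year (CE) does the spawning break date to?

Total growth lines = 36 + 189 + 52 = 277.
Between growth line 63 and the ventral margin there are 277 − 63 = 214 growth lines.
Removing the 13 false growth lines leaves 214 − 13 = 201 true growth lines beyond the spawning break.
1950 − 201 = 1749 CE.

1749 CE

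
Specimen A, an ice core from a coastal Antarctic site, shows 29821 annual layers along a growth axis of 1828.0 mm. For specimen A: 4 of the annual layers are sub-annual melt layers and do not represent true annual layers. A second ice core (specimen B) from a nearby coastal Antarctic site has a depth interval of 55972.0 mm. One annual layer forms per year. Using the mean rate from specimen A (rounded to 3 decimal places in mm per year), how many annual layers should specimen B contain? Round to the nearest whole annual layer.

Specimen A: after corrections the count is 29821 − 4 = 29817 annual layers.
A: Extension rate ≈ 1828.0 / 29817 = 0.061 mm per year.
For B, 55972.0 / 0.061 = 917573.77 years ≈ 917574 annual layers.

917574 annual layers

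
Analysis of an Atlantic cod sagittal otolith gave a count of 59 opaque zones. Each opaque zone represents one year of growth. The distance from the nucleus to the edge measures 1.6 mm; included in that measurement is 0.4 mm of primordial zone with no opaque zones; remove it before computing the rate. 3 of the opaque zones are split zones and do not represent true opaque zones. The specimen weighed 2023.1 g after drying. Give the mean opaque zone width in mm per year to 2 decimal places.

0.02 mm per year

Correcting the raw count gives 59 − 3 = 56 true opaque zones.
Removing the 0.4 mm offcut leaves 1.6 − 0.4 = 1.2 mm.
Mean rate = 1.2 mm / 56 years ≈ 0.02 mm per year.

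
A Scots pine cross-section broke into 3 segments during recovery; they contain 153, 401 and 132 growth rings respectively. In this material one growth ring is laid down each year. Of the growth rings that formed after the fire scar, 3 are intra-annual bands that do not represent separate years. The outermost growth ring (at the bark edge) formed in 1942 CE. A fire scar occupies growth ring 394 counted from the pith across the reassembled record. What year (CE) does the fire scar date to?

1653 CE

Total growth rings = 153 + 401 + 132 = 686.
686 − 394 = 292 growth rings lie beyond the fire scar toward the bark edge.
Excluding 3 false growth rings: 292 − 3 = 289.
Counting back 289 years from 1942 CE places the fire scar in 1942 − 289 = 1653 CE.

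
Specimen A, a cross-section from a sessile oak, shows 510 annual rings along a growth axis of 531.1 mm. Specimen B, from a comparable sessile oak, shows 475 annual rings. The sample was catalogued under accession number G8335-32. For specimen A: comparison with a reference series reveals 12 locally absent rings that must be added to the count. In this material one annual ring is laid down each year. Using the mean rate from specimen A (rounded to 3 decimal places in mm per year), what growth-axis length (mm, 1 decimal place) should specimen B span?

Specimen A: true annual ring count = 510 + 12 = 522.
A: 531.1 mm over 522 years gives 531.1 / 522 ≈ 1.017 mm/year.
Length of B = 1.017 × 475 = 483.1 mm.

483.1 mm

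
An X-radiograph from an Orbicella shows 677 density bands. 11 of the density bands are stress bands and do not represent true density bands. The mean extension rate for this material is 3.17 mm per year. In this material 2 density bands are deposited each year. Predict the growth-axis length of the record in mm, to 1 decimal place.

1055.6 mm

After corrections the count is 677 − 11 = 666 density bands.
With 2 density bands per year, 666 / 2 = 333 years.
Predicted length = 3.17 mm/year × 333 years = 1055.6 mm.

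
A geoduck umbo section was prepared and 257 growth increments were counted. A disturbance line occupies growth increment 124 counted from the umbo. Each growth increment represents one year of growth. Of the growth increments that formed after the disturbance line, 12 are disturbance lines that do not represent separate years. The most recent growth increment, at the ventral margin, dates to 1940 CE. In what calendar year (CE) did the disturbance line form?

1819 CE

Between growth increment 124 and the ventral margin there are 257 − 124 = 133 growth increments.
Removing the 12 false growth increments leaves 133 − 12 = 121 true growth increments beyond the disturbance line.
Counting back 121 years from 1940 CE places the disturbance line in 1940 − 121 = 1819 CE.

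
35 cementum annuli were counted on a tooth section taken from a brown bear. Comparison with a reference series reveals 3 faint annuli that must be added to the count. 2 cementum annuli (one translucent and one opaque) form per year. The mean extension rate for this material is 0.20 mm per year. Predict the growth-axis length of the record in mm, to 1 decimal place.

3.8 mm

True cementum annulus count = 35 + 3 = 38.
38 cementum annuli at 2 per year is 38 / 2 = 19 years.
Predicted length = 0.20 mm/year × 19 years = 3.8 mm.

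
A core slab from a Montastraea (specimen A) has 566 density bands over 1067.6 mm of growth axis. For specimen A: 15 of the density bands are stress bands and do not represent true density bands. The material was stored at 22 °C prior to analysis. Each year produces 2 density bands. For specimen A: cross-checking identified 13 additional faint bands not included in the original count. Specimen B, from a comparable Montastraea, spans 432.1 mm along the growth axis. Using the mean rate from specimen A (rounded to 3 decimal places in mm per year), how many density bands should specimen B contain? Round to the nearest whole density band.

Specimen A: correcting the raw count gives 566 − 15 + 13 = 564 true density bands.
Specimen A: 564 density bands at 2 per year is 564 / 2 = 282 years.
A: Extension rate ≈ 1067.6 / 282 = 3.786 mm/year.
For B, 432.1 / 3.786 = 114.13 years; at 2 density bands per year that is 114.13 × 2 ≈ 228 density bands.

228 density bands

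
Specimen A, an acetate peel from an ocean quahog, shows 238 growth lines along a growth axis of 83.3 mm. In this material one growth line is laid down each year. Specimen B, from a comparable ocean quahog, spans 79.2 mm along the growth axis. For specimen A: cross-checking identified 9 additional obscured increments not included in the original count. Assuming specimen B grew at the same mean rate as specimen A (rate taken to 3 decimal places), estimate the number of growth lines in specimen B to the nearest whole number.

Specimen A: after corrections the count is 238 + 9 = 247 growth lines.
A: Mean rate = 83.3 mm / 247 years ≈ 0.337 mm per year.
B spans 79.2 / 0.337 = 235.01 years ≈ 235 growth lines.

235 growth lines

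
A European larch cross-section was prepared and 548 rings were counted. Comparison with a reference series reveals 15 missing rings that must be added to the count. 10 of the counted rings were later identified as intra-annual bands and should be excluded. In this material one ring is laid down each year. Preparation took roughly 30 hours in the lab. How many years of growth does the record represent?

553 years

True ring count = 548 − 10 + 15 = 553.
At one ring per year, that is 553 years.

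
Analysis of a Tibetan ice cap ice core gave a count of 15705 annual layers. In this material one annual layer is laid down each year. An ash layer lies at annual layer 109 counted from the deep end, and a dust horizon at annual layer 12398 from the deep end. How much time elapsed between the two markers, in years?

Separation: 12398 − 109 = 12289 annual layers.
One annual layer per year makes the interval 12289 years.

12289 years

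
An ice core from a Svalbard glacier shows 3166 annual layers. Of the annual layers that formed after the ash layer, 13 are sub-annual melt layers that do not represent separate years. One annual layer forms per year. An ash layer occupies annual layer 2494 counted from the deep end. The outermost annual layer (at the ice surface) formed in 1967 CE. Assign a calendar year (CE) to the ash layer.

1308 CE

Between annual layer 2494 and the ice surface there are 3166 − 2494 = 672 annual layers.
Excluding 13 false annual layers: 672 − 13 = 659.
The annual layer at the ice surface is 1967 CE, so the ash layer dates to 1967 − 659 = 1308 CE.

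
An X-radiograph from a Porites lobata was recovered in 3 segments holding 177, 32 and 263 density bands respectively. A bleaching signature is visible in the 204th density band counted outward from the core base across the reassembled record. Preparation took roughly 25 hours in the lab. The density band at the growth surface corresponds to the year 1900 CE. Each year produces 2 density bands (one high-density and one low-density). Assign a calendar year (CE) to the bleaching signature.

Total density bands = 177 + 32 + 263 = 472.
472 − 204 = 268 density bands lie beyond the bleaching signature toward the growth surface.
Dividing by 2 density bands per year: 268 / 2 = 134 years.
Counting back 134 years from 1900 CE places the bleaching signature in 1900 − 134 = 1766 CE.

1766 CE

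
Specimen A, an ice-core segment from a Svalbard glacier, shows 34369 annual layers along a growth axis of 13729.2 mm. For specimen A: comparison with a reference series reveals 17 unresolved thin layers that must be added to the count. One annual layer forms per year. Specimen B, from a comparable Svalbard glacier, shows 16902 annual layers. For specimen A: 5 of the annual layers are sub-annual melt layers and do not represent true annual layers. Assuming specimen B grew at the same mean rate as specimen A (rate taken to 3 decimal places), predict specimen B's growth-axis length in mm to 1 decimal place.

Specimen A: true annual layer count = 34369 − 5 + 17 = 34381.
A: Mean rate = 13729.2 mm / 34381 years ≈ 0.399 mm/yr.
Length of B = 0.399 × 16902 = 6743.9 mm.

6743.9 mm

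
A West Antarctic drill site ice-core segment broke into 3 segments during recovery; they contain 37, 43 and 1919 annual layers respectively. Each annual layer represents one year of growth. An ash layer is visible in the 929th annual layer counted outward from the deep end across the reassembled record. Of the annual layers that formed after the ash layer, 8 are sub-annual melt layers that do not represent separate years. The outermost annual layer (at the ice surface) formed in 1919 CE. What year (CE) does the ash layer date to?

Total annual layers = 37 + 43 + 1919 = 1999.
Between annual layer 929 and the ice surface there are 1999 − 929 = 1070 annual layers.
Removing the 8 false annual layers leaves 1070 − 8 = 1062 true annual layers beyond the ash layer.
Counting back 1062 years from 1919 CE places the ash layer in 1919 − 1062 = 857 CE.

857 CE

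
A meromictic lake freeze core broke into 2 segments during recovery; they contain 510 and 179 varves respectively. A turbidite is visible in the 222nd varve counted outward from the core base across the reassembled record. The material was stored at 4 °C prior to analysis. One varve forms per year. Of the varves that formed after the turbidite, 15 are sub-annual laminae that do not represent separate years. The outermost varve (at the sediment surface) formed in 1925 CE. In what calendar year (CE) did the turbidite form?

1473 CE

Total varves = 510 + 179 = 689.
689 − 222 = 467 varves lie beyond the turbidite toward the sediment surface.
467 − 15 false = 452 true varves after the turbidite.
1925 − 452 = 1473 CE.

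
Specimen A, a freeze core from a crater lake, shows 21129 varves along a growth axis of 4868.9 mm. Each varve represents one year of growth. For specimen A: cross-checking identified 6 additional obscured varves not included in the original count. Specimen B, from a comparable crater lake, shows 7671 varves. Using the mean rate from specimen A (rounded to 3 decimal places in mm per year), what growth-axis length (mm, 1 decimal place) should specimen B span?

1764.3 mm

Specimen A: after corrections the count is 21129 + 6 = 21135 varves.
A: 4868.9 mm over 21135 years gives 4868.9 / 21135 ≈ 0.230 mm per year.
For B, 0.230 mm/year × 7671 years = 1764.3 mm.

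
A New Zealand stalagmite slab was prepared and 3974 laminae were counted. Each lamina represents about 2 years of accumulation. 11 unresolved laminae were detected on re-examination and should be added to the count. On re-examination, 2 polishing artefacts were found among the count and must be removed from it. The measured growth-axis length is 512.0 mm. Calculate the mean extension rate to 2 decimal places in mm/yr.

0.06 mm/yr

Correcting the raw count gives 3974 − 2 + 11 = 3983 true laminae.
3983 laminae at 2 years each span 3983 × 2 = 7966 years.
Extension rate ≈ 512.0 / 7966 = 0.06 mm/yr.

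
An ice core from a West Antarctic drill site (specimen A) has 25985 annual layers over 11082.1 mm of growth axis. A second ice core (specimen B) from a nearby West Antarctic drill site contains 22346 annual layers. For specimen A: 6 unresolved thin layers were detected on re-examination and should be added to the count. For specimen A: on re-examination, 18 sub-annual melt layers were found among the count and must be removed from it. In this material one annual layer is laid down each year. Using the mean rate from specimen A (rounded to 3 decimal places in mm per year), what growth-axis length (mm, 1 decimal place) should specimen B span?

9541.7 mm

Specimen A: after corrections the count is 25985 − 18 + 6 = 25973 annual layers.
A: Extension rate ≈ 11082.1 / 25973 = 0.427 mm per year.
B's length ≈ 0.427 × 22346 = 9541.7 mm.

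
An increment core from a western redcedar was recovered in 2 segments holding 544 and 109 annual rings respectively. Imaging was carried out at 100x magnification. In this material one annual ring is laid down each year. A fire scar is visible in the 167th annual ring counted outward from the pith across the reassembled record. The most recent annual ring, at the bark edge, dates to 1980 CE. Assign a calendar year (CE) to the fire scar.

1494 CE

Total annual rings = 544 + 109 = 653.
Between annual ring 167 and the bark edge there are 653 − 167 = 486 annual rings.
1980 − 486 = 1494 CE.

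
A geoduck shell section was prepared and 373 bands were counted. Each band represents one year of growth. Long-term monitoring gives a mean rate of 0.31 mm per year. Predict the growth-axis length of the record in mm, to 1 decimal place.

115.6 mm

The record spans 373 years at 0.31 mm per year.
Predicted length = 0.31 mm/year × 373 years = 115.6 mm.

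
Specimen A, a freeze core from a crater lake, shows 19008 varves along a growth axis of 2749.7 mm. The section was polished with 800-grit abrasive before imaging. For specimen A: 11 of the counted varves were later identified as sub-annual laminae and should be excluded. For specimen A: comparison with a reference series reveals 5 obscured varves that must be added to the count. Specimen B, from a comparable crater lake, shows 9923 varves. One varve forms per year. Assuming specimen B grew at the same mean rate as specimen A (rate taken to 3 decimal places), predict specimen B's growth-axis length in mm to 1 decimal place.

Specimen A: true varve count = 19008 − 11 + 5 = 19002.
A: Extension rate ≈ 2749.7 / 19002 = 0.145 mm per year.
Length of B = 0.145 × 9923 = 1438.8 mm.

1438.8 mm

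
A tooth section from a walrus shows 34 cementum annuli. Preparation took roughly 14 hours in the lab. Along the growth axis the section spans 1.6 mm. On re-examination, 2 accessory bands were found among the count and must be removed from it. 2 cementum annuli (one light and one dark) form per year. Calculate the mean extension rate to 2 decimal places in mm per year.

Correcting the raw count gives 34 − 2 = 32 true cementum annuli.
With 2 cementum annuli per year, 32 / 2 = 16 years.
1.6 mm over 16 years gives 1.6 / 16 ≈ 0.10 mm per year.

0.10 mm per year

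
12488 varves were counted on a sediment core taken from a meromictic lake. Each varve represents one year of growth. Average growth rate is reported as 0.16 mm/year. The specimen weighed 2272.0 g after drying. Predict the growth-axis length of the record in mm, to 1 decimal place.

1998.1 mm

12488 years of growth are recorded.
12488 years at 0.16 mm/year gives 0.16 × 12488 = 1998.1 mm.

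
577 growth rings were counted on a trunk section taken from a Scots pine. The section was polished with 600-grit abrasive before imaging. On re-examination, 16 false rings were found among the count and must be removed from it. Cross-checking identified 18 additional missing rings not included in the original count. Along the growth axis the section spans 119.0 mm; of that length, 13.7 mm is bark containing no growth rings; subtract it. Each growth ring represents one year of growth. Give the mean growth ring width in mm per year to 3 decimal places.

0.182 mm per year

Correcting the raw count gives 577 − 16 + 18 = 579 true growth rings.
The growth record spans 119.0 − 13.7 = 105.3 mm.
Extension rate ≈ 105.3 / 579 = 0.182 mm per year.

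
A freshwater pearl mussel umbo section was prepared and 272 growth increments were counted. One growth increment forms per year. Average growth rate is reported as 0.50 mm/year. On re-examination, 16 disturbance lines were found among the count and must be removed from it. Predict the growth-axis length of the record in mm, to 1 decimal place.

128.0 mm

Adjusted count: 272 − 16 = 256 growth increments.
256 years at 0.50 mm/year gives 0.50 × 256 = 128.0 mm.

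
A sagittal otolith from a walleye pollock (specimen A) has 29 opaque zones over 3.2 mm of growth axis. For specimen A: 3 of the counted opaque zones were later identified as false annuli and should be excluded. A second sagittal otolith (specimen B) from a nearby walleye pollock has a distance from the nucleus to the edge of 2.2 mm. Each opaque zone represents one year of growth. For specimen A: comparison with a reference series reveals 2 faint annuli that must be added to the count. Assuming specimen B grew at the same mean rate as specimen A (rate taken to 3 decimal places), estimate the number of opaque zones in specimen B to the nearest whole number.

19 opaque zones

Specimen A: after corrections the count is 29 − 3 + 2 = 28 opaque zones.
A: Extension rate ≈ 3.2 / 28 = 0.114 mm/year.
B spans 2.2 / 0.114 = 19.30 years ≈ 19 opaque zones.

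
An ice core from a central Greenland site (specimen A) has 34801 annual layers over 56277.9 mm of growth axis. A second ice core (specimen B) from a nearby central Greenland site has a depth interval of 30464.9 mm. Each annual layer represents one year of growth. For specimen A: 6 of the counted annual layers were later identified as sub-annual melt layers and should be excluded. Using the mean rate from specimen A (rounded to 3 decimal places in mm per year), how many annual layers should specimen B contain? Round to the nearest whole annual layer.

18840 annual layers

Specimen A: after corrections the count is 34801 − 6 = 34795 annual layers.
A: 56277.9 mm over 34795 years gives 56277.9 / 34795 ≈ 1.617 mm/year.
B spans 30464.9 / 1.617 = 18840.38 years ≈ 18840 annual layers.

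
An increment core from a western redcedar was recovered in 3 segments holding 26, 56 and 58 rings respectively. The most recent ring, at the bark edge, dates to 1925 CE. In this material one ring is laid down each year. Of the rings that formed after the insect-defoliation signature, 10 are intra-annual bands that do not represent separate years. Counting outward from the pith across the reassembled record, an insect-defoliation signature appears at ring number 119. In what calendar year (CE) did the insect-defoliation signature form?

1914 CE

Total rings = 26 + 56 + 58 = 140.
140 − 119 = 21 rings lie beyond the insect-defoliation signature toward the bark edge.
Removing the 10 false rings leaves 21 − 10 = 11 true rings beyond the insect-defoliation signature.
The ring at the bark edge is 1925 CE, so the insect-defoliation signature dates to 1925 − 11 = 1914 CE.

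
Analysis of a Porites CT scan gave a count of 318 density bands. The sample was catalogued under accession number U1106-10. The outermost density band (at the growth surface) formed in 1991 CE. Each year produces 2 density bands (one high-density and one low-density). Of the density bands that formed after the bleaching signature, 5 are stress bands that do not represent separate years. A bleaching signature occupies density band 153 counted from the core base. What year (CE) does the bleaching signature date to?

1911 CE

Between density band 153 and the growth surface there are 318 − 153 = 165 density bands.
Excluding 5 false density bands: 165 − 5 = 160.
With 2 density bands per year, 160 / 2 = 80 years.
1991 − 80 = 1911 CE.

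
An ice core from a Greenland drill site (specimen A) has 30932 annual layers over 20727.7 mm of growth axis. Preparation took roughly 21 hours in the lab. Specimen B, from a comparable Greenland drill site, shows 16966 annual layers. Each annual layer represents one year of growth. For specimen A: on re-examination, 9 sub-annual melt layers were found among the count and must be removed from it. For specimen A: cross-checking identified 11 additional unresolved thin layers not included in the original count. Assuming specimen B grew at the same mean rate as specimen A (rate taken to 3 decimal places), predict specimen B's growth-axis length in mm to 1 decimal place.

11367.2 mm

Specimen A: correcting the raw count gives 30932 − 9 + 11 = 30934 true annual layers.
A: 20727.7 mm over 30934 years gives 20727.7 / 30934 ≈ 0.670 mm/yr.
Length of B = 0.670 × 16966 = 11367.2 mm.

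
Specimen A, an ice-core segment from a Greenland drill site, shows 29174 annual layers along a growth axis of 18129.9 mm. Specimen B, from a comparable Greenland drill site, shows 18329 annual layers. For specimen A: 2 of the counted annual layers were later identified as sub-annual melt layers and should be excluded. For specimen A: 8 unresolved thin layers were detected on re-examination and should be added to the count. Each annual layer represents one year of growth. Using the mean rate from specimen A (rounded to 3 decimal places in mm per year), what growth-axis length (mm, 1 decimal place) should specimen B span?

Specimen A: correcting the raw count gives 29174 − 2 + 8 = 29180 true annual layers.
A: Mean rate = 18129.9 mm / 29180 years ≈ 0.621 mm/yr.
For B, 0.621 mm/year × 18329 years = 11382.3 mm.

11382.3 mm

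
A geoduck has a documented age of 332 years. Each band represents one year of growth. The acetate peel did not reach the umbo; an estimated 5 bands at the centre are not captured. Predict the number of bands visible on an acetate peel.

At one band per year, 332 years correspond to 332 bands.
Less the 5 uncaptured bands: 332 − 5 = 327.

327 bands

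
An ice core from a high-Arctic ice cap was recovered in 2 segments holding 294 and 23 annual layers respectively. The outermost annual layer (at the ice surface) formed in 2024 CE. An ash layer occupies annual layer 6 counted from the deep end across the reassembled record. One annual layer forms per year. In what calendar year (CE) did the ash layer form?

Total annual layers = 294 + 23 = 317.
The ash layer sits at annual layer 6 from the deep end, so 317 − 6 = 311 annual layers formed after it.
2024 − 311 = 1713 CE.

1713 CE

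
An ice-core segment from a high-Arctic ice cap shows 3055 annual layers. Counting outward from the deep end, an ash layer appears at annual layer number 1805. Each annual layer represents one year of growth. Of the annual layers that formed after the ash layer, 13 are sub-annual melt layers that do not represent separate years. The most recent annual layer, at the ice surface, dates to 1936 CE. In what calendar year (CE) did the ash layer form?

3055 − 1805 = 1250 annual layers lie beyond the ash layer toward the ice surface.
Excluding 13 false annual layers: 1250 − 13 = 1237.
1936 − 1237 = 699 CE.

699 CE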